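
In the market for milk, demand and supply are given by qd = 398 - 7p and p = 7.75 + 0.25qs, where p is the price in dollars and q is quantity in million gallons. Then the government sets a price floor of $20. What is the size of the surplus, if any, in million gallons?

Rearranging supply gives qs = 4p - 31. Equilibrium: 398 - 7p = 4p - 31, so 429 = 11p and p* = 39, q* = 125.
The floor of 20 is below the equilibrium price 39, so it is not binding; the market clears at p* = 39, q* = 125.
Since the control does not bind, there is no surplus.

0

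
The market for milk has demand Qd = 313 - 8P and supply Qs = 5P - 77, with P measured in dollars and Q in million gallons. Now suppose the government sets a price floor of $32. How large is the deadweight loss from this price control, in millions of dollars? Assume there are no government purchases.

41.6

In a free market, 313 - 8P = 5P - 77 gives the equilibrium P* = 30, Q* = 73.
Because the floor (32) lies above the market-clearing price, it is binding.
At P = 32: Qd = 313 - 8·32 = 57 and Qs = 5·32 - 77 = 83.
Quantity traded falls to 57. At Q = 57 the demand price is (313 - 57)/8 = 32 and the supply price is (77 + 57)/5 = 26.8.
Deadweight loss = ½ · (32 - 26.8) · (73 - 57) = ½ · 5.2 · 16 = 41.6.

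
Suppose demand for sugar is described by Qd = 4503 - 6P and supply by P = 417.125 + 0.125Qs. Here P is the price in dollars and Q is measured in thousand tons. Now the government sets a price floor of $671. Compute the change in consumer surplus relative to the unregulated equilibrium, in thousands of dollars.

-89910

Rearranging supply gives Qs = 8P - 3337. Setting quantity demanded equal to quantity supplied, 4503 - 6P = 8P - 3337, gives P* = 560 and Q* = 1143.
Since 671 > 560, the floor is binding.
At P = 671: Qd = 4503 - 6·671 = 477 and Qs = 8·671 - 3337 = 2031.
Consumer surplus without the control is ½ · (750.5 - 560) · 1143 = 108870.75.
With the floor, consumers buy 477 units at 671, so CS = ½ · (750.5 - 671) · 477 = 18960.75.
Change in consumer surplus = 18960.75 - 108870.75 = -89910.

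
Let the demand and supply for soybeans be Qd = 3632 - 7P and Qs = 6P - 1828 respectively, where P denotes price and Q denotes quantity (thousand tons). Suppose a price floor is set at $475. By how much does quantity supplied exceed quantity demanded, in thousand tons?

Setting quantity demanded equal to quantity supplied, 3632 - 7P = 6P - 1828, gives P* = 420 and Q* = 692.
The floor of 475 is above the equilibrium price 420, so it binds.
At P = 475: Qd = 3632 - 7·475 = 307 and Qs = 6·475 - 1828 = 1022.
Surplus = Qs - Qd = 1022 - 307 = 715.

715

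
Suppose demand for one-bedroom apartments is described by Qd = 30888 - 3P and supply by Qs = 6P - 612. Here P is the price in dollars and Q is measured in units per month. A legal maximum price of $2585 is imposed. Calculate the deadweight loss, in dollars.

Setting quantity demanded equal to quantity supplied, 30888 - 3P = 6P - 612, gives P* = 3500 and Q* = 20388.
Since 2585 < 3500, the ceiling is binding.
At P = 2585: Qd = 30888 - 3·2585 = 23133 and Qs = 6·2585 - 612 = 14898.
Quantity traded falls to 14898. At Q = 14898 the demand price is (30888 - 14898)/3 = 5330 and the supply price is (612 + 14898)/6 = 2585.
Deadweight loss = ½ · (5330 - 2585) · (20388 - 14898) = ½ · 2745 · 5490 = 7535025.

7535025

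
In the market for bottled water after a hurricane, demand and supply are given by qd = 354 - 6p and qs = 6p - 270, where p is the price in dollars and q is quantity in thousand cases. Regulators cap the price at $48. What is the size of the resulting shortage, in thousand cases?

48

Without the control the market clears where 354 - 6p = 6p - 270, i.e. p* = 52 and q* = 42.
The ceiling of 48 is below the equilibrium price 52, so it binds.
At p = 48: qd = 354 - 6·48 = 66 and qs = 6·48 - 270 = 18.
Shortage = qd - qs = 66 - 18 = 48.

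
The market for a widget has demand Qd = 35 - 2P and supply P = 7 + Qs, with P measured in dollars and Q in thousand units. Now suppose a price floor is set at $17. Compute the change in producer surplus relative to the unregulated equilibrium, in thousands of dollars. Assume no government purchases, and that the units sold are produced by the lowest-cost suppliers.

-15

Rearranging supply gives Qs = P - 7. Setting quantity demanded equal to quantity supplied, 35 - 2P = P - 7, gives P* = 14 and Q* = 7.
Since 17 > 14, the floor is binding.
At P = 17: Qd = 35 - 2·17 = 1 and Qs = 17 - 7 = 10.
Producer surplus without the control is ½ · (14 - 7) · 7 = 24.5.
With the floor, 1 units are sold at 17. The supply price at Q = 1 is 8, so PS = ½ · [(17 - 7) + (17 - 8)] · 1 = 9.5.
Change in producer surplus = 9.5 - 24.5 = -15.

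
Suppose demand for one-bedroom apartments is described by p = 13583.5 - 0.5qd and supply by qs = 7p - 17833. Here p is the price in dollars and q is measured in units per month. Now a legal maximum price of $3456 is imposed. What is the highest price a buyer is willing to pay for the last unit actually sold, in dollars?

10404

Rearranging demand gives qd = 27167 - 2p. In a free market, 27167 - 2p = 7p - 17833 gives the equilibrium p* = 5000, q* = 17167.
Because the ceiling (3456) lies below the market-clearing price, it is binding.
At p = 3456: qd = 27167 - 2·3456 = 20255 and qs = 7·3456 - 17833 = 6359.
Only 6359 units reach the market. On the demand curve, the marginal buyer's willingness to pay at q = 6359 is (27167 - 6359)/2 = 10404.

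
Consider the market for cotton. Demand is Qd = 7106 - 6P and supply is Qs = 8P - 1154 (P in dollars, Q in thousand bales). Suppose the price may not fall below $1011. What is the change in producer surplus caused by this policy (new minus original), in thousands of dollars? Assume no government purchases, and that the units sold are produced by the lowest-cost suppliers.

39047.75

In a free market, 7106 - 6P = 8P - 1154 gives the equilibrium P* = 590, Q* = 3566.
The floor of 1011 is above the equilibrium price 590, so it binds.
At P = 1011: Qd = 7106 - 6·1011 = 1040 and Qs = 8·1011 - 1154 = 6934.
Producer surplus without the control is ½ · (590 - 144.25) · 3566 = 794772.25.
With the floor, 1040 units are sold at 1011. The supply price at Q = 1040 is 274.25, so PS = ½ · [(1011 - 144.25) + (1011 - 274.25)] · 1040 = 833820.
Change in producer surplus = 833820 - 794772.25 = 39047.75.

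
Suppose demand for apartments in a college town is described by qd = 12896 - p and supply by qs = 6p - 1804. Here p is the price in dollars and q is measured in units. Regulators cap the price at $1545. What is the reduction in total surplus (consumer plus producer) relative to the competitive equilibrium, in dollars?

Equilibrium: 12896 - p = 6p - 1804, so 14700 = 7p and p* = 2100, q* = 10796.
Since 1545 < 2100, the ceiling is binding.
At p = 1545: qd = 12896 - 1545 = 11351 and qs = 6·1545 - 1804 = 7466.
Quantity traded falls to 7466. At q = 7466 the demand price is 12896 - 7466 = 5430 and the supply price is (1804 + 7466)/6 = 1545.
Deadweight loss = ½ · (5430 - 1545) · (10796 - 7466) = ½ · 3885 · 3330 = 6468525.

6468525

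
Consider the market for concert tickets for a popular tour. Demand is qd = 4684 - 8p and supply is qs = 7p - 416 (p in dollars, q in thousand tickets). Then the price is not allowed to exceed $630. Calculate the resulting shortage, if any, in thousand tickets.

0

Equilibrium: 4684 - 8p = 7p - 416, so 5100 = 15p and p* = 340, q* = 1964.
Since 630 is above p* = 340, the ceiling does not bind and the free-market outcome prevails.
Since the control does not bind, there is no shortage.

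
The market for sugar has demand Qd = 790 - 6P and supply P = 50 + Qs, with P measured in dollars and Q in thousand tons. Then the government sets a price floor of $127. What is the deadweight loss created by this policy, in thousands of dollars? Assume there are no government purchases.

1029

Rearranging supply gives Qs = P - 50. In a free market, 790 - 6P = P - 50 gives the equilibrium P* = 120, Q* = 70.
Because the floor (127) lies above the market-clearing price, it is binding.
At P = 127: Qd = 790 - 6·127 = 28 and Qs = 127 - 50 = 77.
Quantity traded falls to 28. At Q = 28 the demand price is (790 - 28)/6 = 127 and the supply price is 50 + 28 = 78.
Deadweight loss = ½ · (127 - 78) · (70 - 28) = ½ · 49 · 42 = 1029.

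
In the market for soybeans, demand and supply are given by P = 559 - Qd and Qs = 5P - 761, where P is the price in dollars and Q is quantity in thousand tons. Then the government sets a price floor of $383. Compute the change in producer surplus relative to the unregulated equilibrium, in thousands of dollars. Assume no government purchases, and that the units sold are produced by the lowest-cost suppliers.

Rearranging demand gives Qd = 559 - P. In a free market, 559 - P = 5P - 761 gives the equilibrium P* = 220, Q* = 339.
Because the floor (383) lies above the market-clearing price, it is binding.
At P = 383: Qd = 559 - 383 = 176 and Qs = 5·383 - 761 = 1154.
Producer surplus without the control is ½ · (220 - 152.2) · 339 = 11492.1.
With the floor, 176 units are sold at 383. The supply price at Q = 176 is 187.4, so PS = ½ · [(383 - 152.2) + (383 - 187.4)] · 176 = 37523.2.
Change in producer surplus = 37523.2 - 11492.1 = 26031.1.

26031.1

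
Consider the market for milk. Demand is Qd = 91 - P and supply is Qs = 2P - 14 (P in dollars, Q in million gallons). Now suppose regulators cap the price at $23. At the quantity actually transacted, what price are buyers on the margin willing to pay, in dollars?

In a free market, 91 - P = 2P - 14 gives the equilibrium P* = 35, Q* = 56.
The ceiling of 23 is below the equilibrium price 35, so it binds.
At P = 23: Qd = 91 - 23 = 68 and Qs = 2·23 - 14 = 32.
Only 32 units reach the market. On the demand curve, the marginal buyer's willingness to pay at Q = 32 is (91 - 32) = 59.

59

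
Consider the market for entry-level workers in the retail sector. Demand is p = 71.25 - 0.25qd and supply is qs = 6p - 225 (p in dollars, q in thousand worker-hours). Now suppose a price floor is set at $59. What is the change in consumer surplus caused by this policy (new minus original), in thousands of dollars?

Rearranging demand gives qd = 285 - 4p. In a free market, 285 - 4p = 6p - 225 gives the equilibrium p* = 51, q* = 81.
Because the floor (59) lies above the market-clearing price, it is binding.
At p = 59: qd = 285 - 4·59 = 49 and qs = 6·59 - 225 = 129.
Consumer surplus without the control is ½ · (71.25 - 51) · 81 = 820.125.
With the floor, consumers buy 49 units at 59, so CS = ½ · (71.25 - 59) · 49 = 300.125.
Change in consumer surplus = 300.125 - 820.125 = -520.

-520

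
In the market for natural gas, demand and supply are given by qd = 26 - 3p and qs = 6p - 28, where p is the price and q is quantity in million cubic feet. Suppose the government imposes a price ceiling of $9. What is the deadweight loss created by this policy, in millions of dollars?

Setting quantity demanded equal to quantity supplied, 26 - 3p = 6p - 28, gives p* = 6 and q* = 8.
Since 9 is above p* = 6, the ceiling does not bind and the free-market outcome prevails.
Since the control does not bind, no trades are prevented and deadweight loss is zero.

0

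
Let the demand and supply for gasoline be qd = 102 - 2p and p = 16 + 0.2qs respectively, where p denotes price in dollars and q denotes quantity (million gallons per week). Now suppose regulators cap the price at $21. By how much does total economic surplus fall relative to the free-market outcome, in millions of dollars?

Rearranging supply gives qs = 5p - 80. Equilibrium: 102 - 2p = 5p - 80, so 182 = 7p and p* = 26, q* = 50.
Because the ceiling (21) lies below the market-clearing price, it is binding.
At p = 21: qd = 102 - 2·21 = 60 and qs = 5·21 - 80 = 25.
Quantity traded falls to 25. At q = 25 the demand price is (102 - 25)/2 = 38.5 and the supply price is (80 + 25)/5 = 21.
Deadweight loss = ½ · (38.5 - 21) · (50 - 25) = ½ · 17.5 · 25 = 218.75.

218.75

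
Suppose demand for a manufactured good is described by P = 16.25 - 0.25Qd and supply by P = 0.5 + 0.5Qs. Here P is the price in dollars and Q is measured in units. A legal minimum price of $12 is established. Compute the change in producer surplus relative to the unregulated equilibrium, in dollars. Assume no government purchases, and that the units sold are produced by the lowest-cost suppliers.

Rearranging demand gives Qd = 65 - 4P; rearranging supply gives Qs = 2P - 1. Setting quantity demanded equal to quantity supplied, 65 - 4P = 2P - 1, gives P* = 11 and Q* = 21.
Since 12 > 11, the floor is binding.
At P = 12: Qd = 65 - 4·12 = 17 and Qs = 2·12 - 1 = 23.
Producer surplus without the control is ½ · (11 - 0.5) · 21 = 110.25.
With the floor, 17 units are sold at 12. The supply price at Q = 17 is 9, so PS = ½ · [(12 - 0.5) + (12 - 9)] · 17 = 123.25.
Change in producer surplus = 123.25 - 110.25 = 13.

13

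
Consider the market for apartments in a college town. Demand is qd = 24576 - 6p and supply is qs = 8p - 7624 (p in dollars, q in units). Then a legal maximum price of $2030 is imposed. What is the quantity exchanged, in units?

8616

Without the control the market clears where 24576 - 6p = 8p - 7624, i.e. p* = 2300 and q* = 10776.
Because the ceiling (2030) lies below the market-clearing price, it is binding.
At p = 2030: qd = 24576 - 6·2030 = 12396 and qs = 8·2030 - 7624 = 8616.
The quantity actually transacted is the short side, supply: 8616.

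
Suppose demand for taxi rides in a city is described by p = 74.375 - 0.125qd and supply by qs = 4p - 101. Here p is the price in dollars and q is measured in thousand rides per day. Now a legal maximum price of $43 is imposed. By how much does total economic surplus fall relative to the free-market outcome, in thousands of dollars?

675

Rearranging demand gives qd = 595 - 8p. Without the control the market clears where 595 - 8p = 4p - 101, i.e. p* = 58 and q* = 131.
The ceiling of 43 is below the equilibrium price 58, so it binds.
At p = 43: qd = 595 - 8·43 = 251 and qs = 4·43 - 101 = 71.
Quantity traded falls to 71. At q = 71 the demand price is (595 - 71)/8 = 65.5 and the supply price is (101 + 71)/4 = 43.
Deadweight loss = ½ · (65.5 - 43) · (131 - 71) = ½ · 22.5 · 60 = 675.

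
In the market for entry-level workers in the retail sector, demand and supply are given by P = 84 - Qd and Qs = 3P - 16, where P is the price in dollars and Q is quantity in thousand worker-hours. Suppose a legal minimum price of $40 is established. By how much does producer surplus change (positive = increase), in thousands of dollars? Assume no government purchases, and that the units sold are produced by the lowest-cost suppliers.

622.5

Rearranging demand gives Qd = 84 - P. Equilibrium: 84 - P = 3P - 16, so 100 = 4P and P* = 25, Q* = 59.
The floor of 40 is above the equilibrium price 25, so it binds.
At P = 40: Qd = 84 - 40 = 44 and Qs = 3·40 - 16 = 104.
Producer surplus without the control is ½ · (25 - 16/3) · 59 = 3481/6.
With the floor, 44 units are sold at 40. The supply price at Q = 44 is 20, so PS = ½ · [(40 - 16/3) + (40 - 20)] · 44 = 3608/3.
Change in producer surplus = 3608/3 - 3481/6 = 622.5.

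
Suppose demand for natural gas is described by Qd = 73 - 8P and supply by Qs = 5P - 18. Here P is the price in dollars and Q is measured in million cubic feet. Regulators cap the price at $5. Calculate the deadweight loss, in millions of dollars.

16.25

In a free market, 73 - 8P = 5P - 18 gives the equilibrium P* = 7, Q* = 17.
The ceiling of 5 is below the equilibrium price 7, so it binds.
At P = 5: Qd = 73 - 8·5 = 33 and Qs = 5·5 - 18 = 7.
Quantity traded falls to 7. At Q = 7 the demand price is (73 - 7)/8 = 8.25 and the supply price is (18 + 7)/5 = 5.
Deadweight loss = ½ · (8.25 - 5) · (17 - 7) = ½ · 3.25 · 10 = 16.25.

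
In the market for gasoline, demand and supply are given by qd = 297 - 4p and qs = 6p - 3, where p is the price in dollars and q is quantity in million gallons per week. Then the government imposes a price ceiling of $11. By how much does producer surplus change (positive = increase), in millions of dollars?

Setting quantity demanded equal to quantity supplied, 297 - 4p = 6p - 3, gives p* = 30 and q* = 177.
Because the ceiling (11) lies below the market-clearing price, it is binding.
At p = 11: qd = 297 - 4·11 = 253 and qs = 6·11 - 3 = 63.
Producer surplus without the control is ½ · (30 - 0.5) · 177 = 2610.75.
With the ceiling, producers sell 63 units at 11, so PS = ½ · (11 - 0.5) · 63 = 330.75.
Change in producer surplus = 330.75 - 2610.75 = -2280.

-2280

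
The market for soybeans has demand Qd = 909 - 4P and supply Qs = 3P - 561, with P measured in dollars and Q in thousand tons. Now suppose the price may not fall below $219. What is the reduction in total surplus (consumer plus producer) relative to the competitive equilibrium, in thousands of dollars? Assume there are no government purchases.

Equilibrium: 909 - 4P = 3P - 561, so 1470 = 7P and P* = 210, Q* = 69.
Since 219 > 210, the floor is binding.
At P = 219: Qd = 909 - 4·219 = 33 and Qs = 3·219 - 561 = 96.
Quantity traded falls to 33. At Q = 33 the demand price is (909 - 33)/4 = 219 and the supply price is (561 + 33)/3 = 198.
Deadweight loss = ½ · (219 - 198) · (69 - 33) = ½ · 21 · 36 = 378.

378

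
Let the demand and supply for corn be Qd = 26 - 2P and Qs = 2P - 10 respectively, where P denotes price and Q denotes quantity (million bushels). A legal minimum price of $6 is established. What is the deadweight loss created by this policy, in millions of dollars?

0

Setting quantity demanded equal to quantity supplied, 26 - 2P = 2P - 10, gives P* = 9 and Q* = 8.
The floor of 6 is below the equilibrium price 9, so it is not binding; the market clears at P* = 9, Q* = 8.
Since the control does not bind, no trades are prevented and deadweight loss is zero.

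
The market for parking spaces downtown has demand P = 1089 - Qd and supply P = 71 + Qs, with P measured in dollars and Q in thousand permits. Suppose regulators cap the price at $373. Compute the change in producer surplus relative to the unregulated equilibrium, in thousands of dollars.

Rearranging demand gives Qd = 1089 - P; rearranging supply gives Qs = P - 71. Equilibrium: 1089 - P = P - 71, so 1160 = 2P and P* = 580, Q* = 509.
The ceiling of 373 is below the equilibrium price 580, so it binds.
At P = 373: Qd = 1089 - 373 = 716 and Qs = 373 - 71 = 302.
Producer surplus without the control is ½ · (580 - 71) · 509 = 129540.5.
With the ceiling, producers sell 302 units at 373, so PS = ½ · (373 - 71) · 302 = 45602.
Change in producer surplus = 45602 - 129540.5 = -83938.5.

-83938.5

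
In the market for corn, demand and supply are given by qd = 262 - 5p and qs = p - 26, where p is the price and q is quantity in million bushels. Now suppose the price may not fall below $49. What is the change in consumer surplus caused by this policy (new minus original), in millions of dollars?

Equilibrium: 262 - 5p = p - 26, so 288 = 6p and p* = 48, q* = 22.
Because the floor (49) lies above the market-clearing price, it is binding.
At p = 49: qd = 262 - 5·49 = 17 and qs = 49 - 26 = 23.
Consumer surplus without the control is ½ · (52.4 - 48) · 22 = 48.4.
With the floor, consumers buy 17 units at 49, so CS = ½ · (52.4 - 49) · 17 = 28.9.
Change in consumer surplus = 28.9 - 48.4 = -19.5.

-19.5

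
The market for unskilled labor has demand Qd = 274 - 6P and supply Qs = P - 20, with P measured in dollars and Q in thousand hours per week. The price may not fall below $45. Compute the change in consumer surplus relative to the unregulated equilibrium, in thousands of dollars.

-39

In a free market, 274 - 6P = P - 20 gives the equilibrium P* = 42, Q* = 22.
The floor of 45 is above the equilibrium price 42, so it binds.
At P = 45: Qd = 274 - 6·45 = 4 and Qs = 45 - 20 = 25.
Consumer surplus without the control is ½ · (137/3 - 42) · 22 = 121/3.
With the floor, consumers buy 4 units at 45, so CS = ½ · (137/3 - 45) · 4 = 4/3.
Change in consumer surplus = 4/3 - 121/3 = -39.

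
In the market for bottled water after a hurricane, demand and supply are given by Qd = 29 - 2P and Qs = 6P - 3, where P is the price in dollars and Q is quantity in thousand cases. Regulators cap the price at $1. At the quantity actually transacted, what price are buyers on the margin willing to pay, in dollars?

Setting quantity demanded equal to quantity supplied, 29 - 2P = 6P - 3, gives P* = 4 and Q* = 21.
Since 1 < 4, the ceiling is binding.
At P = 1: Qd = 29 - 2·1 = 27 and Qs = 6·1 - 3 = 3.
Only 3 units reach the market. On the demand curve, the marginal buyer's willingness to pay at Q = 3 is (29 - 3)/2 = 13.

13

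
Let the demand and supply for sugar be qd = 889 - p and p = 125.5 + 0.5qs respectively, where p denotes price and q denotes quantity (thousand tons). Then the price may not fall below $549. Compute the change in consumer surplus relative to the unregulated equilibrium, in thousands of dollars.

-71740.5

Rearranging supply gives qs = 2p - 251. Setting quantity demanded equal to quantity supplied, 889 - p = 2p - 251, gives p* = 380 and q* = 509.
The floor of 549 is above the equilibrium price 380, so it binds.
At p = 549: qd = 889 - 549 = 340 and qs = 2·549 - 251 = 847.
Consumer surplus without the control is ½ · (889 - 380) · 509 = 129540.5.
With the floor, consumers buy 340 units at 549, so CS = ½ · (889 - 549) · 340 = 57800.
Change in consumer surplus = 57800 - 129540.5 = -71740.5.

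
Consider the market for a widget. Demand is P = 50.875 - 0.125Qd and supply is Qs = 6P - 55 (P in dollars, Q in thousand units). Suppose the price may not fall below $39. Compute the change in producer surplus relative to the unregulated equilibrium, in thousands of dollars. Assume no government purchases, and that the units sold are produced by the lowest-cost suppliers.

Rearranging demand gives Qd = 407 - 8P. Equilibrium: 407 - 8P = 6P - 55, so 462 = 14P and P* = 33, Q* = 143.
Because the floor (39) lies above the market-clearing price, it is binding.
At P = 39: Qd = 407 - 8·39 = 95 and Qs = 6·39 - 55 = 179.
Producer surplus without the control is ½ · (33 - 55/6) · 143 = 20449/12.
With the floor, 95 units are sold at 39. The supply price at Q = 95 is 25, so PS = ½ · [(39 - 55/6) + (39 - 25)] · 95 = 24985/12.
Change in producer surplus = 24985/12 - 20449/12 = 378.

378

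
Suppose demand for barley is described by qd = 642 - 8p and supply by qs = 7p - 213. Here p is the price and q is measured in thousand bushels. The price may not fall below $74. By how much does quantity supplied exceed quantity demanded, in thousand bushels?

Setting quantity demanded equal to quantity supplied, 642 - 8p = 7p - 213, gives p* = 57 and q* = 186.
The floor of 74 is above the equilibrium price 57, so it binds.
At p = 74: qd = 642 - 8·74 = 50 and qs = 7·74 - 213 = 305.
Surplus = qs - qd = 305 - 50 = 255.

255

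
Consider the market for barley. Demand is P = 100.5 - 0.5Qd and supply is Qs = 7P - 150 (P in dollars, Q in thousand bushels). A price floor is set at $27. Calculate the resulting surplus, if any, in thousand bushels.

0

Rearranging demand gives Qd = 201 - 2P. In a free market, 201 - 2P = 7P - 150 gives the equilibrium P* = 39, Q* = 123.
The floor of 27 is below the equilibrium price 39, so it is not binding; the market clears at P* = 39, Q* = 123.
Since the control does not bind, there is no surplus.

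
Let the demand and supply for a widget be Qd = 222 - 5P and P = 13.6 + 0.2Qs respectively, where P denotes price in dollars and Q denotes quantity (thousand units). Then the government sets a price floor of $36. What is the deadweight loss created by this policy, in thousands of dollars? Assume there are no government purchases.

Rearranging supply gives Qs = 5P - 68. Without the control the market clears where 222 - 5P = 5P - 68, i.e. P* = 29 and Q* = 77.
Because the floor (36) lies above the market-clearing price, it is binding.
At P = 36: Qd = 222 - 5·36 = 42 and Qs = 5·36 - 68 = 112.
Quantity traded falls to 42. At Q = 42 the demand price is (222 - 42)/5 = 36 and the supply price is (68 + 42)/5 = 22.
Deadweight loss = ½ · (36 - 22) · (77 - 42) = ½ · 14 · 35 = 245.

245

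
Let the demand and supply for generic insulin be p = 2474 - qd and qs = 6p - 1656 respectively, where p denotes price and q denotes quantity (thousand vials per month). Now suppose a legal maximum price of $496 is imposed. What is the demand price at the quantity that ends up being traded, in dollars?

Rearranging demand gives qd = 2474 - p. Equilibrium: 2474 - p = 6p - 1656, so 4130 = 7p and p* = 590, q* = 1884.
Because the ceiling (496) lies below the market-clearing price, it is binding.
At p = 496: qd = 2474 - 496 = 1978 and qs = 6·496 - 1656 = 1320.
Only 1320 units reach the market. On the demand curve, the marginal buyer's willingness to pay at q = 1320 is (2474 - 1320) = 1154.

1154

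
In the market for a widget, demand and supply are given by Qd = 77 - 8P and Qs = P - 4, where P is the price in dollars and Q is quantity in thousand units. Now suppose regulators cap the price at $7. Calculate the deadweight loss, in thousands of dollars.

2.25

Without the control the market clears where 77 - 8P = P - 4, i.e. P* = 9 and Q* = 5.
Because the ceiling (7) lies below the market-clearing price, it is binding.
At P = 7: Qd = 77 - 8·7 = 21 and Qs = 7 - 4 = 3.
Quantity traded falls to 3. At Q = 3 the demand price is (77 - 3)/8 = 9.25 and the supply price is 4 + 3 = 7.
Deadweight loss = ½ · (9.25 - 7) · (5 - 3) = ½ · 2.25 · 2 = 2.25.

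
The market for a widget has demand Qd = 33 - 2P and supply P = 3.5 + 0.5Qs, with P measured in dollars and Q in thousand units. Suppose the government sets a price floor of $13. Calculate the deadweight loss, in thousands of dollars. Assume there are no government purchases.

18

Rearranging supply gives Qs = 2P - 7. Setting quantity demanded equal to quantity supplied, 33 - 2P = 2P - 7, gives P* = 10 and Q* = 13.
The floor of 13 is above the equilibrium price 10, so it binds.
At P = 13: Qd = 33 - 2·13 = 7 and Qs = 2·13 - 7 = 19.
Quantity traded falls to 7. At Q = 7 the demand price is (33 - 7)/2 = 13 and the supply price is (7 + 7)/2 = 7.
Deadweight loss = ½ · (13 - 7) · (13 - 7) = ½ · 6 · 6 = 18.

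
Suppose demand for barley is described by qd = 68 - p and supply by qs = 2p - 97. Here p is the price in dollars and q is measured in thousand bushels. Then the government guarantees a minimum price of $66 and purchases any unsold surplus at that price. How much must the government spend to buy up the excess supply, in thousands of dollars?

2178

Setting quantity demanded equal to quantity supplied, 68 - p = 2p - 97, gives p* = 55 and q* = 13.
Because the floor (66) lies above the market-clearing price, it is binding.
At p = 66: qd = 68 - 66 = 2 and qs = 2·66 - 97 = 35.
Surplus = qs - qd = 33.
Government expenditure = surplus × support price = 33 × 66 = 2178.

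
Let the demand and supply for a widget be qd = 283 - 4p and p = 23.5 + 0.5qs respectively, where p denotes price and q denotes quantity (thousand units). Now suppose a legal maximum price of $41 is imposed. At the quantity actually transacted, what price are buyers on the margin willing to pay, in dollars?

Rearranging supply gives qs = 2p - 47. Setting quantity demanded equal to quantity supplied, 283 - 4p = 2p - 47, gives p* = 55 and q* = 63.
Because the ceiling (41) lies below the market-clearing price, it is binding.
At p = 41: qd = 283 - 4·41 = 119 and qs = 2·41 - 47 = 35.
Only 35 units reach the market. On the demand curve, the marginal buyer's willingness to pay at q = 35 is (283 - 35)/4 = 62.

62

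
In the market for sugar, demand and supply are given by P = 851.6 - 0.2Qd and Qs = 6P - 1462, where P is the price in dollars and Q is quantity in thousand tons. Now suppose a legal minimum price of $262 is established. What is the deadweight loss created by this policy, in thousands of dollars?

Rearranging demand gives Qd = 4258 - 5P. In a free market, 4258 - 5P = 6P - 1462 gives the equilibrium P* = 520, Q* = 1658.
The floor of 262 is below the equilibrium price 520, so it is not binding; the market clears at P* = 520, Q* = 1658.
Since the control does not bind, no trades are prevented and deadweight loss is zero.

0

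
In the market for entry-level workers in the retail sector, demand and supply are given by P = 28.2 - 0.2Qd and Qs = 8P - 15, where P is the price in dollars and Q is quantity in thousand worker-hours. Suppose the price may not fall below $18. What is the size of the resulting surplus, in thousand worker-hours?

Rearranging demand gives Qd = 141 - 5P. Without the control the market clears where 141 - 5P = 8P - 15, i.e. P* = 12 and Q* = 81.
Since 18 > 12, the floor is binding.
At P = 18: Qd = 141 - 5·18 = 51 and Qs = 8·18 - 15 = 129.
Surplus = Qs - Qd = 129 - 51 = 78.

78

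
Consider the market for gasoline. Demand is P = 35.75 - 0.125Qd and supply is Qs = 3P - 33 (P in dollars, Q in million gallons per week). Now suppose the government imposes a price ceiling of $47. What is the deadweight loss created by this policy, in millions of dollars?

Rearranging demand gives Qd = 286 - 8P. Without the control the market clears where 286 - 8P = 3P - 33, i.e. P* = 29 and Q* = 54.
Since 47 is above P* = 29, the ceiling does not bind and the free-market outcome prevails.
Since the control does not bind, no trades are prevented and deadweight loss is zero.

0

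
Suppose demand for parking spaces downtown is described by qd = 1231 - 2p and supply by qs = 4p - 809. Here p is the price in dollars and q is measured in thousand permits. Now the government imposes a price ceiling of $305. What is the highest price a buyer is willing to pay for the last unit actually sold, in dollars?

410

Setting quantity demanded equal to quantity supplied, 1231 - 2p = 4p - 809, gives p* = 340 and q* = 551.
The ceiling of 305 is below the equilibrium price 340, so it binds.
At p = 305: qd = 1231 - 2·305 = 621 and qs = 4·305 - 809 = 411.
Only 411 units reach the market. On the demand curve, the marginal buyer's willingness to pay at q = 411 is (1231 - 411)/2 = 410.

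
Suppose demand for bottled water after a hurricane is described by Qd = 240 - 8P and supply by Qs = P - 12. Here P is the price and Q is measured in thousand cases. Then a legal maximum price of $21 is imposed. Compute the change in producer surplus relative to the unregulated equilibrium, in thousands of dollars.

-87.5

In a free market, 240 - 8P = P - 12 gives the equilibrium P* = 28, Q* = 16.
Since 21 < 28, the ceiling is binding.
At P = 21: Qd = 240 - 8·21 = 72 and Qs = 21 - 12 = 9.
Producer surplus without the control is ½ · (28 - 12) · 16 = 128.
With the ceiling, producers sell 9 units at 21, so PS = ½ · (21 - 12) · 9 = 40.5.
Change in producer surplus = 40.5 - 128 = -87.5.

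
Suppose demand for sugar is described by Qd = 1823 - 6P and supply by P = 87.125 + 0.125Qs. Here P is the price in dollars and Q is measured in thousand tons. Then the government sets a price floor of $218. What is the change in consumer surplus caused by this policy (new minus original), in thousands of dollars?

Rearranging supply gives Qs = 8P - 697. Equilibrium: 1823 - 6P = 8P - 697, so 2520 = 14P and P* = 180, Q* = 743.
Since 218 > 180, the floor is binding.
At P = 218: Qd = 1823 - 6·218 = 515 and Qs = 8·218 - 697 = 1047.
Consumer surplus without the control is ½ · (1823/6 - 180) · 743 = 552049/12.
With the floor, consumers buy 515 units at 218, so CS = ½ · (1823/6 - 218) · 515 = 265225/12.
Change in consumer surplus = 265225/12 - 552049/12 = -23902.

-23902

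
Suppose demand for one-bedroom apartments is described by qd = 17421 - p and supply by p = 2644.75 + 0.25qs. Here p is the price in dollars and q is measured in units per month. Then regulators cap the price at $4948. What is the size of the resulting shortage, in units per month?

Rearranging supply gives qs = 4p - 10579. In a free market, 17421 - p = 4p - 10579 gives the equilibrium p* = 5600, q* = 11821.
Because the ceiling (4948) lies below the market-clearing price, it is binding.
At p = 4948: qd = 17421 - 4948 = 12473 and qs = 4·4948 - 10579 = 9213.
Shortage = qd - qs = 12473 - 9213 = 3260.

3260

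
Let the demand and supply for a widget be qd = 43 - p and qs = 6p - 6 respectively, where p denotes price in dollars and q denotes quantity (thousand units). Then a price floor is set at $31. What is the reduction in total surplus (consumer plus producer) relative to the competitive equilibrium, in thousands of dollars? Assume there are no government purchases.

336

Without the control the market clears where 43 - p = 6p - 6, i.e. p* = 7 and q* = 36.
Because the floor (31) lies above the market-clearing price, it is binding.
At p = 31: qd = 43 - 31 = 12 and qs = 6·31 - 6 = 180.
Quantity traded falls to 12. At q = 12 the demand price is 43 - 12 = 31 and the supply price is (6 + 12)/6 = 3.
Deadweight loss = ½ · (31 - 3) · (36 - 12) = ½ · 28 · 24 = 336.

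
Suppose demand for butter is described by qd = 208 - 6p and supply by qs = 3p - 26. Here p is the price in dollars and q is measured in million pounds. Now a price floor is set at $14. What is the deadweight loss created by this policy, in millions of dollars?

0

Without the control the market clears where 208 - 6p = 3p - 26, i.e. p* = 26 and q* = 52.
The floor of 14 is below the equilibrium price 26, so it is not binding; the market clears at p* = 26, q* = 52.
Since the control does not bind, no trades are prevented and deadweight loss is zero.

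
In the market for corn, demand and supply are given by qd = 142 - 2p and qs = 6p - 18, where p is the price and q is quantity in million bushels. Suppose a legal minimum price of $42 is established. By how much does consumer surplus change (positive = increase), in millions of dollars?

-1760

In a free market, 142 - 2p = 6p - 18 gives the equilibrium p* = 20, q* = 102.
Because the floor (42) lies above the market-clearing price, it is binding.
At p = 42: qd = 142 - 2·42 = 58 and qs = 6·42 - 18 = 234.
Consumer surplus without the control is ½ · (71 - 20) · 102 = 2601.
With the floor, consumers buy 58 units at 42, so CS = ½ · (71 - 42) · 58 = 841.
Change in consumer surplus = 841 - 2601 = -1760.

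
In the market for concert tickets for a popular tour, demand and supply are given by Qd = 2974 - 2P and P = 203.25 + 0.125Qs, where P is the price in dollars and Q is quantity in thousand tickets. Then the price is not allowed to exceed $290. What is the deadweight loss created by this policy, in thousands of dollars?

Rearranging supply gives Qs = 8P - 1626. Without the control the market clears where 2974 - 2P = 8P - 1626, i.e. P* = 460 and Q* = 2054.
The ceiling of 290 is below the equilibrium price 460, so it binds.
At P = 290: Qd = 2974 - 2·290 = 2394 and Qs = 8·290 - 1626 = 694.
Quantity traded falls to 694. At Q = 694 the demand price is (2974 - 694)/2 = 1140 and the supply price is (1626 + 694)/8 = 290.
Deadweight loss = ½ · (1140 - 290) · (2054 - 694) = ½ · 850 · 1360 = 578000.

578000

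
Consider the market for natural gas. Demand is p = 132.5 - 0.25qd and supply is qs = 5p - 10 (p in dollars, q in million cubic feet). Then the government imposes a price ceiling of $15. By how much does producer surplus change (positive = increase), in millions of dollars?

Rearranging demand gives qd = 530 - 4p. Without the control the market clears where 530 - 4p = 5p - 10, i.e. p* = 60 and q* = 290.
Because the ceiling (15) lies below the market-clearing price, it is binding.
At p = 15: qd = 530 - 4·15 = 470 and qs = 5·15 - 10 = 65.
Producer surplus without the control is ½ · (60 - 2) · 290 = 8410.
With the ceiling, producers sell 65 units at 15, so PS = ½ · (15 - 2) · 65 = 422.5.
Change in producer surplus = 422.5 - 8410 = -7987.5.

-7987.5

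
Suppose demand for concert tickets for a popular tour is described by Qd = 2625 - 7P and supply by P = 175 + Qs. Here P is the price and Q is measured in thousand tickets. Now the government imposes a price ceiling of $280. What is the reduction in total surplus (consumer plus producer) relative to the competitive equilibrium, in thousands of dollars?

2800

Rearranging supply gives Qs = P - 175. Setting quantity demanded equal to quantity supplied, 2625 - 7P = P - 175, gives P* = 350 and Q* = 175.
Because the ceiling (280) lies below the market-clearing price, it is binding.
At P = 280: Qd = 2625 - 7·280 = 665 and Qs = 280 - 175 = 105.
Quantity traded falls to 105. At Q = 105 the demand price is (2625 - 105)/7 = 360 and the supply price is 175 + 105 = 280.
Deadweight loss = ½ · (360 - 280) · (175 - 105) = ½ · 80 · 70 = 2800.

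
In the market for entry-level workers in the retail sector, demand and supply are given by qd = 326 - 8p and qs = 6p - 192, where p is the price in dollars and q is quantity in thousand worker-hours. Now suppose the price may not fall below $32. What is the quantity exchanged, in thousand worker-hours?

30

Equilibrium: 326 - 8p = 6p - 192, so 518 = 14p and p* = 37, q* = 30.
Since 32 is below p* = 37, the floor does not bind and the free-market outcome prevails.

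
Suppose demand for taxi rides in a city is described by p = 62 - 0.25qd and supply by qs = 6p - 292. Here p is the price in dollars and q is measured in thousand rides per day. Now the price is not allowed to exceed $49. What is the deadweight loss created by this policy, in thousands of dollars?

Rearranging demand gives qd = 248 - 4p. In a free market, 248 - 4p = 6p - 292 gives the equilibrium p* = 54, q* = 32.
Since 49 < 54, the ceiling is binding.
At p = 49: qd = 248 - 4·49 = 52 and qs = 6·49 - 292 = 2.
Quantity traded falls to 2. At q = 2 the demand price is (248 - 2)/4 = 61.5 and the supply price is (292 + 2)/6 = 49.
Deadweight loss = ½ · (61.5 - 49) · (32 - 2) = ½ · 12.5 · 30 = 187.5.

187.5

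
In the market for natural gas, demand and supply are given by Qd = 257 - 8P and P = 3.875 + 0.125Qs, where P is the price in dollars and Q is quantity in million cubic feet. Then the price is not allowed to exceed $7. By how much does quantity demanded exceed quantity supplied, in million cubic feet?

176

Rearranging supply gives Qs = 8P - 31. Equilibrium: 257 - 8P = 8P - 31, so 288 = 16P and P* = 18, Q* = 113.
Because the ceiling (7) lies below the market-clearing price, it is binding.
At P = 7: Qd = 257 - 8·7 = 201 and Qs = 8·7 - 31 = 25.
Shortage = Qd - Qs = 201 - 25 = 176.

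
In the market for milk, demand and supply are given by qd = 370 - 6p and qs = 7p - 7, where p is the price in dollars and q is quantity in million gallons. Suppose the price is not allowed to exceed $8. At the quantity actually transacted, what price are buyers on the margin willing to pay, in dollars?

Setting quantity demanded equal to quantity supplied, 370 - 6p = 7p - 7, gives p* = 29 and q* = 196.
The ceiling of 8 is below the equilibrium price 29, so it binds.
At p = 8: qd = 370 - 6·8 = 322 and qs = 7·8 - 7 = 49.
Only 49 units reach the market. On the demand curve, the marginal buyer's willingness to pay at q = 49 is (370 - 49)/6 = 53.5.

53.5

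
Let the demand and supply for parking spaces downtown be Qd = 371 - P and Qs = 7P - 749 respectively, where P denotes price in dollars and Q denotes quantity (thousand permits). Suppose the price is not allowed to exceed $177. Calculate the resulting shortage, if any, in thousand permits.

0

Equilibrium: 371 - P = 7P - 749, so 1120 = 8P and P* = 140, Q* = 231.
The ceiling of 177 is above the equilibrium price 140, so it is not binding; the market clears at P* = 140, Q* = 231.
Since the control does not bind, there is no shortage.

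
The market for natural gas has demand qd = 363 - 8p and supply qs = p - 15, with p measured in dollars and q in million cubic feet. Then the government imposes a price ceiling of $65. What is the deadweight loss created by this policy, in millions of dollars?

Without the control the market clears where 363 - 8p = p - 15, i.e. p* = 42 and q* = 27.
The ceiling of 65 is above the equilibrium price 42, so it is not binding; the market clears at p* = 42, q* = 27.
Since the control does not bind, no trades are prevented and deadweight loss is zero.

0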